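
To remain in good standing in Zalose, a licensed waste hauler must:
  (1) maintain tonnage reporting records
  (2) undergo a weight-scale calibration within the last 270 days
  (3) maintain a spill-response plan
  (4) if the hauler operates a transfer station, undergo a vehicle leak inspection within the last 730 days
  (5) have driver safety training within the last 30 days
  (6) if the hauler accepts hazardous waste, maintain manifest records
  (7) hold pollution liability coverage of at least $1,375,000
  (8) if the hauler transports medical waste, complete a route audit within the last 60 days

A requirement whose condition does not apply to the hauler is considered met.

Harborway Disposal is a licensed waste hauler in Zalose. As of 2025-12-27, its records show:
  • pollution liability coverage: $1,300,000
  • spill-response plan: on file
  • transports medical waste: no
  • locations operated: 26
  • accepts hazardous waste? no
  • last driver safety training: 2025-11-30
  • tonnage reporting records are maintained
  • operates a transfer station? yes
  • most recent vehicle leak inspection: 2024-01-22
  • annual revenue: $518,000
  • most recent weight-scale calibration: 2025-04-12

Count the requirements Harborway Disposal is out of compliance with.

1

1. tonnage reporting records present → met
2. weight-scale calibration 259 days ago vs limit 270 → met
3. spill-response plan present → met
4. condition 'operates a transfer station' holds; vehicle leak inspection 705 days ago vs limit 730 → met
5. driver safety training 27 days ago vs limit 30 → met
6. condition 'accepts hazardous waste' does not hold → requirement n/a → met
7. pollution liability coverage $1,300,000 < $1,375,000 → not met
8. condition 'transports medical waste' does not hold → requirement n/a → met
Not met: 1 of 8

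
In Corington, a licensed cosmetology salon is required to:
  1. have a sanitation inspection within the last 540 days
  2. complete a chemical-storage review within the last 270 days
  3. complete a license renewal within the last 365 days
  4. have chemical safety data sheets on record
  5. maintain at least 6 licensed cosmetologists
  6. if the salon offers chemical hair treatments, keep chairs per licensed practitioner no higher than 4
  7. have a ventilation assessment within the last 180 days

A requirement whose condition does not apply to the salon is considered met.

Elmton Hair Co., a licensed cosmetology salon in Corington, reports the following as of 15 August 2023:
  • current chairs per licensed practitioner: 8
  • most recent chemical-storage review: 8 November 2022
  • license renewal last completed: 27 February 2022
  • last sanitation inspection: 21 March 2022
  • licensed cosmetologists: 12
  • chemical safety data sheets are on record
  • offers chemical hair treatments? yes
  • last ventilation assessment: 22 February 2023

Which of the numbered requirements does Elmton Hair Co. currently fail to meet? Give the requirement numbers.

1. sanitation inspection 512 days ago vs limit 540 → met
2. chemical-storage review 280 days ago vs limit 270 → not met
3. license renewal 534 days ago vs limit 365 → not met
4. chemical safety data sheets present → met
5. licensed cosmetologists 12 ≥ 6 → met
6. condition 'offers chemical hair treatments' holds; chairs per licensed practitioner 8 > 4 → not met
7. ventilation assessment 174 days ago vs limit 180 → met
Not met: 2, 3, 6

2, 3, 6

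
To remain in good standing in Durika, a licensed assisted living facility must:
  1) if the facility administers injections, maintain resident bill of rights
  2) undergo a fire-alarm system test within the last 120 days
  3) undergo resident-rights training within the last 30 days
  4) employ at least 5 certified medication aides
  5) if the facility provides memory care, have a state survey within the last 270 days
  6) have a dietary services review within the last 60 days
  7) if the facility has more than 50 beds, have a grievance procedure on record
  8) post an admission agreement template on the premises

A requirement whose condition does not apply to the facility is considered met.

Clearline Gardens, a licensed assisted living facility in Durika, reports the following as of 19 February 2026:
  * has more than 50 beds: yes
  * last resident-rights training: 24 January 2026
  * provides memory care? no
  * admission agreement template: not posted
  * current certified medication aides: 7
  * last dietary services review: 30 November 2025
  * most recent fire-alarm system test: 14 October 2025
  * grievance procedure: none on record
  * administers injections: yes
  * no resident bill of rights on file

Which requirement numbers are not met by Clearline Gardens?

1, 2, 6, 7, 8

1. condition 'administers injections' holds; resident bill of rights absent → not met
2. fire-alarm system test 128 days ago vs limit 120 → not met
3. resident-rights training 26 days ago vs limit 30 → met
4. certified medication aides 7 ≥ 5 → met
5. condition 'provides memory care' does not hold → requirement n/a → met
6. dietary services review 81 days ago vs limit 60 → not met
7. condition 'has more than 50 beds' holds; grievance procedure absent → not met
8. admission agreement template absent → not met
Not met: 1, 2, 6, 7, 8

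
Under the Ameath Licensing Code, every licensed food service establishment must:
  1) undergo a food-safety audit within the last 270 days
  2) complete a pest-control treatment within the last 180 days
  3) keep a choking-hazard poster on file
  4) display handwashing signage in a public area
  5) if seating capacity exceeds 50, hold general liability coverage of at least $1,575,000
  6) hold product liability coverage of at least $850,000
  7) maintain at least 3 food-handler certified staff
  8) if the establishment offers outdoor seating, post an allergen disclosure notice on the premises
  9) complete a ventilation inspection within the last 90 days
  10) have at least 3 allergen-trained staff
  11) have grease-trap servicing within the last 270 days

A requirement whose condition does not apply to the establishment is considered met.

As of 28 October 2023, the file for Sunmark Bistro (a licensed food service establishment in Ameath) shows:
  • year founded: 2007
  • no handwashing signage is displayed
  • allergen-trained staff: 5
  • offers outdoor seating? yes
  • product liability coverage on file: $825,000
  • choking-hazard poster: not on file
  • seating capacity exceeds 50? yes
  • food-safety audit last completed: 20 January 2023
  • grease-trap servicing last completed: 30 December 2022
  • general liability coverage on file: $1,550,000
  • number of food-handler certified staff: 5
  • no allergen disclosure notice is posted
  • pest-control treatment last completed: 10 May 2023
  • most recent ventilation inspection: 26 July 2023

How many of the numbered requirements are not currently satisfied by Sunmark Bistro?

8

1. food-safety audit 281 days ago vs limit 270 → not met
2. pest-control treatment 171 days ago vs limit 180 → met
3. choking-hazard poster absent → not met
4. handwashing signage absent → not met
5. condition 'seating capacity exceeds 50' holds; general liability coverage $1,550,000 < $1,575,000 → not met
6. product liability coverage $825,000 < $850,000 → not met
7. food-handler certified staff 5 ≥ 3 → met
8. condition 'offers outdoor seating' holds; allergen disclosure notice absent → not met
9. ventilation inspection 94 days ago vs limit 90 → not met
10. allergen-trained staff 5 ≥ 3 → met
11. grease-trap servicing 302 days ago vs limit 270 → not met
Not met: 8 of 11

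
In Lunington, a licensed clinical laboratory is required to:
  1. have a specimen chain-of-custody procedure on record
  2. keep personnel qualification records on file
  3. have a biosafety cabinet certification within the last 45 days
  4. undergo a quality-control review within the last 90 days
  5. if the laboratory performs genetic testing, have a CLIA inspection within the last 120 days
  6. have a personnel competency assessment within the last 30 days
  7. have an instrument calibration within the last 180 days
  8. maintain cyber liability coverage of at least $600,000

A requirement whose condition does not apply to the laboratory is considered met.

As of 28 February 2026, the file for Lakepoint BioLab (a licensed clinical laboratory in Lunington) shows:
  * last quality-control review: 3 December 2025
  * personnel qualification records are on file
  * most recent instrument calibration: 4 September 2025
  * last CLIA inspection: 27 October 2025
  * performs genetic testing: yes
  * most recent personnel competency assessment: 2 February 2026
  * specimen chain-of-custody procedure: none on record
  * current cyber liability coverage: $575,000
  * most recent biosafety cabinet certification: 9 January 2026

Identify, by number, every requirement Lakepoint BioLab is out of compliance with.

1, 3, 5, 8

1. specimen chain-of-custody procedure absent → not met
2. personnel qualification records present → met
3. biosafety cabinet certification 50 days ago vs limit 45 → not met
4. quality-control review 87 days ago vs limit 90 → met
5. condition 'performs genetic testing' holds; CLIA inspection 124 days ago vs limit 120 → not met
6. personnel competency assessment 26 days ago vs limit 30 → met
7. instrument calibration 177 days ago vs limit 180 → met
8. cyber liability coverage $575,000 < $600,000 → not met
Not met: 1, 3, 5, 8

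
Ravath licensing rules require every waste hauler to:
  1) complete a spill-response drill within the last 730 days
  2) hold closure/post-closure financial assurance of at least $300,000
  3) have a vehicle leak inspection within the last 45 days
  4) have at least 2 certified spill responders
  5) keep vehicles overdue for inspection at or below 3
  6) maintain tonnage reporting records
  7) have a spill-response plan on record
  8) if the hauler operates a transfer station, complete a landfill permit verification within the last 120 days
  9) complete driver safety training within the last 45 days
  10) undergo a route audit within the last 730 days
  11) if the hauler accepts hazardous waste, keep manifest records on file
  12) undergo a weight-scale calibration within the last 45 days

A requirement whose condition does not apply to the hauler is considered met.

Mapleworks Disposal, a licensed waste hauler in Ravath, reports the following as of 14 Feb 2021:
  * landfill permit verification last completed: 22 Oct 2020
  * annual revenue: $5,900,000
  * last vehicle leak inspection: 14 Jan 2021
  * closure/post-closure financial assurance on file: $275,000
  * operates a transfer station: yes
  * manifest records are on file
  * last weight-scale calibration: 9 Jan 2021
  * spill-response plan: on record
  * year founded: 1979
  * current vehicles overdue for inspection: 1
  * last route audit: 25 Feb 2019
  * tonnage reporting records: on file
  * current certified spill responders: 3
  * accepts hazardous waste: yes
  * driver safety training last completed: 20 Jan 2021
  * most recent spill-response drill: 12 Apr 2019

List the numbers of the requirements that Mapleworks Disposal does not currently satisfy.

2

1. spill-response drill 674 days ago vs limit 730 → met
2. closure/post-closure financial assurance $275,000 < $300,000 → not met
3. vehicle leak inspection 31 days ago vs limit 45 → met
4. certified spill responders 3 ≥ 2 → met
5. vehicles overdue for inspection 1 ≤ 3 → met
6. tonnage reporting records present → met
7. spill-response plan present → met
8. condition 'operates a transfer station' holds; landfill permit verification 115 days ago vs limit 120 → met
9. driver safety training 25 days ago vs limit 45 → met
10. route audit 720 days ago vs limit 730 → met
11. condition 'accepts hazardous waste' holds; manifest records present → met
12. weight-scale calibration 36 days ago vs limit 45 → met
Not met: 2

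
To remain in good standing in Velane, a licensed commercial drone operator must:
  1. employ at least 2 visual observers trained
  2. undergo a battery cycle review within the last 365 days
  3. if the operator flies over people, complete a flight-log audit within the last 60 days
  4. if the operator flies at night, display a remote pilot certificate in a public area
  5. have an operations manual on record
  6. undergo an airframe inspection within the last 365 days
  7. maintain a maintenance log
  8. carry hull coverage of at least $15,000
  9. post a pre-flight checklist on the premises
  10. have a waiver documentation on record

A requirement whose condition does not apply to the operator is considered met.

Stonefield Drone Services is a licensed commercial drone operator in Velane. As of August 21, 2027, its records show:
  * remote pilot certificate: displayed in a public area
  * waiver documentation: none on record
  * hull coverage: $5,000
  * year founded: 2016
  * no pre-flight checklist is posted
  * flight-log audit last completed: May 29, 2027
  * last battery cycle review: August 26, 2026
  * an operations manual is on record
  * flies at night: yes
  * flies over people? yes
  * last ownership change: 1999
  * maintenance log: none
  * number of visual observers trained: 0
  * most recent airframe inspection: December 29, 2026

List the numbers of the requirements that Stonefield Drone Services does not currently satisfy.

1, 3, 7, 8, 9, 10

1. visual observers trained 0 < 2 → not met
2. battery cycle review 360 days ago vs limit 365 → met
3. condition 'flies over people' holds; flight-log audit 84 days ago vs limit 60 → not met
4. condition 'flies at night' holds; remote pilot certificate present → met
5. operations manual present → met
6. airframe inspection 235 days ago vs limit 365 → met
7. maintenance log absent → not met
8. hull coverage $5,000 < $15,000 → not met
9. pre-flight checklist absent → not met
10. waiver documentation absent → not met
Not met: 1, 3, 7, 8, 9, 10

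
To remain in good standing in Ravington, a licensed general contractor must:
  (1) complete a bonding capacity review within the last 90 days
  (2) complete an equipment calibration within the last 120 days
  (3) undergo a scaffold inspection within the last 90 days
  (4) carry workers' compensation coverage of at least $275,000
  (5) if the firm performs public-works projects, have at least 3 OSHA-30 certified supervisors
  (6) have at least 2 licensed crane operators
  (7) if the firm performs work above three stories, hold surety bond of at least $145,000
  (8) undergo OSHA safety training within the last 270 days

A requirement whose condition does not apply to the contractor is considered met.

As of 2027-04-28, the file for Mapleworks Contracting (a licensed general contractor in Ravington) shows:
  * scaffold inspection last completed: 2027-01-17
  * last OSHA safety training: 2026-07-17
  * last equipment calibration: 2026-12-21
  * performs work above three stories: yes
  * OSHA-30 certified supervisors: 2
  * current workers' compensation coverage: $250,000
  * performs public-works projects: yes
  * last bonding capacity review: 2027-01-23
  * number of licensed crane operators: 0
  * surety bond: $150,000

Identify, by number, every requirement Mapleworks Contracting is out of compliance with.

1, 2, 3, 4, 5, 6, 8

1. bonding capacity review 95 days ago vs limit 90 → not met
2. equipment calibration 128 days ago vs limit 120 → not met
3. scaffold inspection 101 days ago vs limit 90 → not met
4. workers' compensation coverage $250,000 < $275,000 → not met
5. condition 'performs public-works projects' holds; OSHA-30 certified supervisors 2 < 3 → not met
6. licensed crane operators 0 < 2 → not met
7. condition 'performs work above three stories' holds; surety bond $150,000 ≥ $145,000 → met
8. OSHA safety training 285 days ago vs limit 270 → not met
Not met: 1, 2, 3, 4, 5, 6, 8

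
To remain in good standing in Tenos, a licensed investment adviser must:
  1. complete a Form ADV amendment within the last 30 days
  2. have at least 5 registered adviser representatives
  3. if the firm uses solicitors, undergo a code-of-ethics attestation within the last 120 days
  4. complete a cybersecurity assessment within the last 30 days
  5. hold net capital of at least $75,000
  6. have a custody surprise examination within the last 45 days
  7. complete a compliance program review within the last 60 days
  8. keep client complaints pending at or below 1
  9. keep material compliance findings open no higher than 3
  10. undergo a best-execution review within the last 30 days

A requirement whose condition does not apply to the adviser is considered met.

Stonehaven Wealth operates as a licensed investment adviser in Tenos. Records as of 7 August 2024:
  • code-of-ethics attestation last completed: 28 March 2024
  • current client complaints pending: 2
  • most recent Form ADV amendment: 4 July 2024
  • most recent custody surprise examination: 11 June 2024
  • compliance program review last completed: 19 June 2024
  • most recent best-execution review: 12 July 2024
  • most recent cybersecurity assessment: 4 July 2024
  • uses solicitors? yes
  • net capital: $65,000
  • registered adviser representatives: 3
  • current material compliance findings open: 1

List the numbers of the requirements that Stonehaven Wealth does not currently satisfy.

1, 2, 3, 4, 5, 6, 8

1. Form ADV amendment 34 days ago vs limit 30 → not met
2. registered adviser representatives 3 < 5 → not met
3. condition 'uses solicitors' holds; code-of-ethics attestation 132 days ago vs limit 120 → not met
4. cybersecurity assessment 34 days ago vs limit 30 → not met
5. net capital $65,000 < $75,000 → not met
6. custody surprise examination 57 days ago vs limit 45 → not met
7. compliance program review 49 days ago vs limit 60 → met
8. client complaints pending 2 > 1 → not met
9. material compliance findings open 1 ≤ 3 → met
10. best-execution review 26 days ago vs limit 30 → met
Not met: 1, 2, 3, 4, 5, 6, 8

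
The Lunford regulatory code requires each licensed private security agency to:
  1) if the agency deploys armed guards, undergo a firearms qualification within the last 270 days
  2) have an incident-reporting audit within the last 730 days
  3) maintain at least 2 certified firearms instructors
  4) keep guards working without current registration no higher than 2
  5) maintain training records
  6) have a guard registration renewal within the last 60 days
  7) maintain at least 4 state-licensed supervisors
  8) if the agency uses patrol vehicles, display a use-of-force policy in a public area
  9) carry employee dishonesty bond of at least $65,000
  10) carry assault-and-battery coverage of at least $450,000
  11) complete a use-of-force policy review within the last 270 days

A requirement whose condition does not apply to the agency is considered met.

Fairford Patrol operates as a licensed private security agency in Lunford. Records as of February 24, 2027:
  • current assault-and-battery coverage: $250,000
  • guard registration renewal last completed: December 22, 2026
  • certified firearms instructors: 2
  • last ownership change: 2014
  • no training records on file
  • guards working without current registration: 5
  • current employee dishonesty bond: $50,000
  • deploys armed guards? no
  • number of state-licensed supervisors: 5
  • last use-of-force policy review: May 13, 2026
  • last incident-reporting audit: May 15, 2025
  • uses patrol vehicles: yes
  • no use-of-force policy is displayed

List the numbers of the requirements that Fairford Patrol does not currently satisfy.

1. condition 'deploys armed guards' does not hold → requirement n/a → met
2. incident-reporting audit 650 days ago vs limit 730 → met
3. certified firearms instructors 2 ≥ 2 → met
4. guards working without current registration 5 > 2 → not met
5. training records absent → not met
6. guard registration renewal 64 days ago vs limit 60 → not met
7. state-licensed supervisors 5 ≥ 4 → met
8. condition 'uses patrol vehicles' holds; use-of-force policy absent → not met
9. employee dishonesty bond $50,000 < $65,000 → not met
10. assault-and-battery coverage $250,000 < $450,000 → not met
11. use-of-force policy review 287 days ago vs limit 270 → not met
Not met: 4, 5, 6, 8, 9, 10, 11

4, 5, 6, 8, 9, 10, 11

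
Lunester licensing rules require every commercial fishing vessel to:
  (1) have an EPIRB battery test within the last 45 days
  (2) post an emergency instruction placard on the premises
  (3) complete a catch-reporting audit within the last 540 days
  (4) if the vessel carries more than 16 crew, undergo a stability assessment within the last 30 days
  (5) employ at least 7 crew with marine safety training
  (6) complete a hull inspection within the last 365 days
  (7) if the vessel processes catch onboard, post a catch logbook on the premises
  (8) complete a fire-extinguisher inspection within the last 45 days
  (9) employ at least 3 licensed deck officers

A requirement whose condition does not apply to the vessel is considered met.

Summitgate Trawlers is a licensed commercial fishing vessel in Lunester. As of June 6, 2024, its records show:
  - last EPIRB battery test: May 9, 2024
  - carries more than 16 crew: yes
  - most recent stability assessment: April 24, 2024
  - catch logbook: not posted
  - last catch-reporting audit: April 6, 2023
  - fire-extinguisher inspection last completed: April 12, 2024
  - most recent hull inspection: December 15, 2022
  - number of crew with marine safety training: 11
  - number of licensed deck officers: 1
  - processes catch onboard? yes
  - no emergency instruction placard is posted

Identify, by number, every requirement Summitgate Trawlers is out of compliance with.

1. EPIRB battery test 28 days ago vs limit 45 → met
2. emergency instruction placard absent → not met
3. catch-reporting audit 427 days ago vs limit 540 → met
4. condition 'carries more than 16 crew' holds; stability assessment 43 days ago vs limit 30 → not met
5. crew with marine safety training 11 ≥ 7 → met
6. hull inspection 539 days ago vs limit 365 → not met
7. condition 'processes catch onboard' holds; catch logbook absent → not met
8. fire-extinguisher inspection 55 days ago vs limit 45 → not met
9. licensed deck officers 1 < 3 → not met
Not met: 2, 4, 6, 7, 8, 9

2, 4, 6, 7, 8, 9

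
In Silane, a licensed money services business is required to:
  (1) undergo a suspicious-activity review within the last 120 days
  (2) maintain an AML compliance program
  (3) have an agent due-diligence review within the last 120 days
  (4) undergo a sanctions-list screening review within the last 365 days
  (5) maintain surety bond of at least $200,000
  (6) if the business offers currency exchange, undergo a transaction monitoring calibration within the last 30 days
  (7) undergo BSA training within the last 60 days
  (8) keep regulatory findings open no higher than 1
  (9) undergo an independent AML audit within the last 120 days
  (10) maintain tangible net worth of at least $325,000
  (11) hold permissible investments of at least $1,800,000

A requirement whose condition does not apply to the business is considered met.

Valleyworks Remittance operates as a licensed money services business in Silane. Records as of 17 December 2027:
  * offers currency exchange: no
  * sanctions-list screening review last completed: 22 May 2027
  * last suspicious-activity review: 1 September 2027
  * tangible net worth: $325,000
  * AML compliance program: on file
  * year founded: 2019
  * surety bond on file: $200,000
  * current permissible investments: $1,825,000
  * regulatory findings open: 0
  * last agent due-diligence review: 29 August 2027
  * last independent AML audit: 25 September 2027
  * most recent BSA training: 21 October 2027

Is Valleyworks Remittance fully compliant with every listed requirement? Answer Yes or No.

1. suspicious-activity review 107 days ago vs limit 120 → met
2. AML compliance program present → met
3. agent due-diligence review 110 days ago vs limit 120 → met
4. sanctions-list screening review 209 days ago vs limit 365 → met
5. surety bond $200,000 ≥ $200,000 → met
6. condition 'offers currency exchange' does not hold → requirement n/a → met
7. BSA training 57 days ago vs limit 60 → met
8. regulatory findings open 0 ≤ 1 → met
9. independent AML audit 83 days ago vs limit 120 → met
10. tangible net worth $325,000 ≥ $325,000 → met
11. permissible investments $1,825,000 ≥ $1,800,000 → met
All met.

Yes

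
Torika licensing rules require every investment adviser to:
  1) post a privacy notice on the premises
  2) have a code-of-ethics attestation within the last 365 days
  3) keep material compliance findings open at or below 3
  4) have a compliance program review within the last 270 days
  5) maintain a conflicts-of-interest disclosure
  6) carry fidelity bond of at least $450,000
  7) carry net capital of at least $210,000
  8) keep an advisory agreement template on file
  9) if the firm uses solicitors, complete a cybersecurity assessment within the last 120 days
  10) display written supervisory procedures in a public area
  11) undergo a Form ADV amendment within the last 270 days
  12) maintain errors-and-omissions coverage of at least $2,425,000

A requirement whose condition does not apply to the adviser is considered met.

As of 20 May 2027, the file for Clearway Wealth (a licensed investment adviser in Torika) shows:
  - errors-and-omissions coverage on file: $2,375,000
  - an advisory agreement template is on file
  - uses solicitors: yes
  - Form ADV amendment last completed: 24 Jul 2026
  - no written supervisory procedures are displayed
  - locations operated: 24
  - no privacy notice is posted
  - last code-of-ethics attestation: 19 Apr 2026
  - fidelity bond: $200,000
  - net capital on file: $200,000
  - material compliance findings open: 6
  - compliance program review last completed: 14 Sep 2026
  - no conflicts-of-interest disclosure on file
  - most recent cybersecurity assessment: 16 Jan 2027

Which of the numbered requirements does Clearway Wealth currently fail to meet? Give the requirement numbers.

1. privacy notice absent → not met
2. code-of-ethics attestation 396 days ago vs limit 365 → not met
3. material compliance findings open 6 > 3 → not met
4. compliance program review 248 days ago vs limit 270 → met
5. conflicts-of-interest disclosure absent → not met
6. fidelity bond $200,000 < $450,000 → not met
7. net capital $200,000 < $210,000 → not met
8. advisory agreement template present → met
9. condition 'uses solicitors' holds; cybersecurity assessment 124 days ago vs limit 120 → not met
10. written supervisory procedures absent → not met
11. Form ADV amendment 300 days ago vs limit 270 → not met
12. errors-and-omissions coverage $2,375,000 < $2,425,000 → not met
Not met: 1, 2, 3, 5, 6, 7, 9, 10, 11, 12

1, 2, 3, 5, 6, 7, 9, 10, 11, 12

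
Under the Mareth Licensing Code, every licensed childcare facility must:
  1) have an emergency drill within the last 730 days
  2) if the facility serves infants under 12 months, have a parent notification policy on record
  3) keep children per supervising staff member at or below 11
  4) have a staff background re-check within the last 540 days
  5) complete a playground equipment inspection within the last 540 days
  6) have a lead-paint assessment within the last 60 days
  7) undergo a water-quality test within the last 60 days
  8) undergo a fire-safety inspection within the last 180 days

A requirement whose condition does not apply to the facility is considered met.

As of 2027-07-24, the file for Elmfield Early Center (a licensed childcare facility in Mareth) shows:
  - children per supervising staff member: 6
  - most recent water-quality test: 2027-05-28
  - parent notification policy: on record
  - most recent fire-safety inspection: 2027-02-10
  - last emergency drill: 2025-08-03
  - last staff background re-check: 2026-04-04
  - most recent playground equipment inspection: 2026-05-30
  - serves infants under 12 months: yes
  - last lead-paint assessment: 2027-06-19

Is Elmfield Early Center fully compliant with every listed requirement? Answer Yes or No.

Yes

1. emergency drill 720 days ago vs limit 730 → met
2. condition 'serves infants under 12 months' holds; parent notification policy present → met
3. children per supervising staff member 6 ≤ 11 → met
4. staff background re-check 476 days ago vs limit 540 → met
5. playground equipment inspection 420 days ago vs limit 540 → met
6. lead-paint assessment 35 days ago vs limit 60 → met
7. water-quality test 57 days ago vs limit 60 → met
8. fire-safety inspection 164 days ago vs limit 180 → met
All met.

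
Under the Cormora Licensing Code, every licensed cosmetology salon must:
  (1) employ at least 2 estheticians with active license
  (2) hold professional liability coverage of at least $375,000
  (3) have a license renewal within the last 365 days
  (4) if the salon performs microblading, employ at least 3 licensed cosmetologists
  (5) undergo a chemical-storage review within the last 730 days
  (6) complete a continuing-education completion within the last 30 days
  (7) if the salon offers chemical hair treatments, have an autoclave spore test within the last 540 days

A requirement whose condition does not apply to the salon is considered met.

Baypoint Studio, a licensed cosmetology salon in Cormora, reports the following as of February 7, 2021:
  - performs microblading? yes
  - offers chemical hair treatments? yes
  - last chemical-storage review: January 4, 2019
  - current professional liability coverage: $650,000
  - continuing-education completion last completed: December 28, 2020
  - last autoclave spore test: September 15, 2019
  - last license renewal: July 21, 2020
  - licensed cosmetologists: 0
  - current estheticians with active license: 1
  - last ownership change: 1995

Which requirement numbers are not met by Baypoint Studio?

1, 4, 5, 6

1. estheticians with active license 1 < 2 → not met
2. professional liability coverage $650,000 ≥ $375,000 → met
3. license renewal 201 days ago vs limit 365 → met
4. condition 'performs microblading' holds; licensed cosmetologists 0 < 3 → not met
5. chemical-storage review 765 days ago vs limit 730 → not met
6. continuing-education completion 41 days ago vs limit 30 → not met
7. condition 'offers chemical hair treatments' holds; autoclave spore test 511 days ago vs limit 540 → met
Not met: 1, 4, 5, 6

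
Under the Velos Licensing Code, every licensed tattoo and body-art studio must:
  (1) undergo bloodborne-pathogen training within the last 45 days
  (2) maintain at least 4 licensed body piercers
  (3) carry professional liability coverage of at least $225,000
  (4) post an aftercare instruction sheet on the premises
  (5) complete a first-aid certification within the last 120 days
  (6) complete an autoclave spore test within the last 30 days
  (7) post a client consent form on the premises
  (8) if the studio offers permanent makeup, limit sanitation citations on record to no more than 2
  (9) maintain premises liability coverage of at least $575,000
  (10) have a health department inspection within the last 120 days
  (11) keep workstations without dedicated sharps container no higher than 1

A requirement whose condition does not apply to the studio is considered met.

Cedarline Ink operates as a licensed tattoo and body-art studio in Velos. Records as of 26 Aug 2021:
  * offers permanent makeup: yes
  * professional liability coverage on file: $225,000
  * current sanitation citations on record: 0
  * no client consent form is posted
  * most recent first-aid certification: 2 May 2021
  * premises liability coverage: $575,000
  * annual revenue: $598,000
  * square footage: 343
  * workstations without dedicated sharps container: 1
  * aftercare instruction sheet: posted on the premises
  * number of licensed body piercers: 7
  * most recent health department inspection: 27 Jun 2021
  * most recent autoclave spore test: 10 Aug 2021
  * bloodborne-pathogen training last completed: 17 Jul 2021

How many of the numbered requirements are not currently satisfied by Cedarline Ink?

1. bloodborne-pathogen training 40 days ago vs limit 45 → met
2. licensed body piercers 7 ≥ 4 → met
3. professional liability coverage $225,000 ≥ $225,000 → met
4. aftercare instruction sheet present → met
5. first-aid certification 116 days ago vs limit 120 → met
6. autoclave spore test 16 days ago vs limit 30 → met
7. client consent form absent → not met
8. condition 'offers permanent makeup' holds; sanitation citations on record 0 ≤ 2 → met
9. premises liability coverage $575,000 ≥ $575,000 → met
10. health department inspection 60 days ago vs limit 120 → met
11. workstations without dedicated sharps container 1 ≤ 1 → met
Not met: 1 of 11

1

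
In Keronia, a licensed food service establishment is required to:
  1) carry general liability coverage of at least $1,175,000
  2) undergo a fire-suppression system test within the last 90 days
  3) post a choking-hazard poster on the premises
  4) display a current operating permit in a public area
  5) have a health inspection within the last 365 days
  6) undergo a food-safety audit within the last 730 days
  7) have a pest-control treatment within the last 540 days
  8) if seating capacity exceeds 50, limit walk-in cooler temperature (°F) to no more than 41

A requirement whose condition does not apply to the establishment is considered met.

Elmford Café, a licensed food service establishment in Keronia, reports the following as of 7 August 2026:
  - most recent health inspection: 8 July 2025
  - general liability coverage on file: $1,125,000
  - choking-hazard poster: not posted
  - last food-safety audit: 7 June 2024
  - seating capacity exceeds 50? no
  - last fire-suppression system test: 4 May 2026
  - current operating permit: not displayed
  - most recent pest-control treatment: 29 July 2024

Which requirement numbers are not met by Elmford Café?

1. general liability coverage $1,125,000 < $1,175,000 → not met
2. fire-suppression system test 95 days ago vs limit 90 → not met
3. choking-hazard poster absent → not met
4. current operating permit absent → not met
5. health inspection 395 days ago vs limit 365 → not met
6. food-safety audit 791 days ago vs limit 730 → not met
7. pest-control treatment 739 days ago vs limit 540 → not met
8. condition 'seating capacity exceeds 50' does not hold → requirement n/a → met
Not met: 1, 2, 3, 4, 5, 6, 7

1, 2, 3, 4, 5, 6, 7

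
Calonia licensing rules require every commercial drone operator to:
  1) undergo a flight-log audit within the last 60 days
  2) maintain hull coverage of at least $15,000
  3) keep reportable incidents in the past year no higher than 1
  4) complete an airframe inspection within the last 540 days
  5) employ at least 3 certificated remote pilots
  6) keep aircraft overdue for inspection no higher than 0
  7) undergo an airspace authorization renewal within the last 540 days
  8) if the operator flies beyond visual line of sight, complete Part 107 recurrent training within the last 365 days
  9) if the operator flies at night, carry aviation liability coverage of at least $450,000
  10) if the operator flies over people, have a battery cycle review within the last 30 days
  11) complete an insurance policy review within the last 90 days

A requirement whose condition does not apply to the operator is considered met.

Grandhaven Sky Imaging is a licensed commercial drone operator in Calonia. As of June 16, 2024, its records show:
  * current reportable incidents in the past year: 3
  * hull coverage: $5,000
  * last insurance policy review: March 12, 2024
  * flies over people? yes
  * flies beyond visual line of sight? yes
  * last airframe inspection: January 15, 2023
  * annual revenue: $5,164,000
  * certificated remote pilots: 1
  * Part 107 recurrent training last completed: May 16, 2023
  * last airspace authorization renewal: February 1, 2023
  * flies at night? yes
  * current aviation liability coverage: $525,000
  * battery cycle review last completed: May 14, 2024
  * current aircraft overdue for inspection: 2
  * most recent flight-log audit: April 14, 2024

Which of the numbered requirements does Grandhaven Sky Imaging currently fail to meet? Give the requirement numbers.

1, 2, 3, 5, 6, 8, 10, 11

1. flight-log audit 63 days ago vs limit 60 → not met
2. hull coverage $5,000 < $15,000 → not met
3. reportable incidents in the past year 3 > 1 → not met
4. airframe inspection 518 days ago vs limit 540 → met
5. certificated remote pilots 1 < 3 → not met
6. aircraft overdue for inspection 2 > 0 → not met
7. airspace authorization renewal 501 days ago vs limit 540 → met
8. condition 'flies beyond visual line of sight' holds; Part 107 recurrent training 397 days ago vs limit 365 → not met
9. condition 'flies at night' holds; aviation liability coverage $525,000 ≥ $450,000 → met
10. condition 'flies over people' holds; battery cycle review 33 days ago vs limit 30 → not met
11. insurance policy review 96 days ago vs limit 90 → not met
Not met: 1, 2, 3, 5, 6, 8, 10, 11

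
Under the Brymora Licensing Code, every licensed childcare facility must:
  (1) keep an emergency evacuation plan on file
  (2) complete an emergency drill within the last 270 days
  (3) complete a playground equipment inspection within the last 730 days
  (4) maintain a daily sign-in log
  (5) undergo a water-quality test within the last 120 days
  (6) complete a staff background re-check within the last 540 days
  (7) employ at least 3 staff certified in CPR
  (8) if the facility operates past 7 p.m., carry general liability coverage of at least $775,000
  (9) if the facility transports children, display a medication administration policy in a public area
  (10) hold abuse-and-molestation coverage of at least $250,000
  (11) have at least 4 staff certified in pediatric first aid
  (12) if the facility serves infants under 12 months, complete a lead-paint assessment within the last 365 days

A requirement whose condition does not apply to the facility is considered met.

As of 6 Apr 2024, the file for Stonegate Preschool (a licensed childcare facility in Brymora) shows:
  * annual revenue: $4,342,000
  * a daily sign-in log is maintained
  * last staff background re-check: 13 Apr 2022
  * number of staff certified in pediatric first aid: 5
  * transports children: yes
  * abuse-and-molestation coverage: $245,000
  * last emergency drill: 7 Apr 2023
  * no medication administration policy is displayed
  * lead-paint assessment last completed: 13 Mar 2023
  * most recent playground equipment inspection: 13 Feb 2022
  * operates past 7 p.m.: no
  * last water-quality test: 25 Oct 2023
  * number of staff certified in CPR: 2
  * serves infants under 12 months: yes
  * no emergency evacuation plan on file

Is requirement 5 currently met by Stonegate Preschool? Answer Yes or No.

5. water-quality test 164 days ago vs limit 120 → not met

No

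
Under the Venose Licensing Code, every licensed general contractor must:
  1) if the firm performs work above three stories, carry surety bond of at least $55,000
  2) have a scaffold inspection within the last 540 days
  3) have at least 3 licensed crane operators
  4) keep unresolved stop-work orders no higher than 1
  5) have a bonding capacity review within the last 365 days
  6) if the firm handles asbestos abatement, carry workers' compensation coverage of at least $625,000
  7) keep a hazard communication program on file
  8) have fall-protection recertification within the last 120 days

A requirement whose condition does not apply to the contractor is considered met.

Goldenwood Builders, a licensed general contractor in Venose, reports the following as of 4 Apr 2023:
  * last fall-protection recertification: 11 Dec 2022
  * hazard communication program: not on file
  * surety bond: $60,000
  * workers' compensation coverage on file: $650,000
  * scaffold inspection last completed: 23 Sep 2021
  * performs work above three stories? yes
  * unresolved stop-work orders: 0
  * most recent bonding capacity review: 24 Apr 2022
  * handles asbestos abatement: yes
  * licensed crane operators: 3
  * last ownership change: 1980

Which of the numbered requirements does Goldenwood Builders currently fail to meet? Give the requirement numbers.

1. condition 'performs work above three stories' holds; surety bond $60,000 ≥ $55,000 → met
2. scaffold inspection 558 days ago vs limit 540 → not met
3. licensed crane operators 3 ≥ 3 → met
4. unresolved stop-work orders 0 ≤ 1 → met
5. bonding capacity review 345 days ago vs limit 365 → met
6. condition 'handles asbestos abatement' holds; workers' compensation coverage $650,000 ≥ $625,000 → met
7. hazard communication program absent → not met
8. fall-protection recertification 114 days ago vs limit 120 → met
Not met: 2, 7

2, 7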